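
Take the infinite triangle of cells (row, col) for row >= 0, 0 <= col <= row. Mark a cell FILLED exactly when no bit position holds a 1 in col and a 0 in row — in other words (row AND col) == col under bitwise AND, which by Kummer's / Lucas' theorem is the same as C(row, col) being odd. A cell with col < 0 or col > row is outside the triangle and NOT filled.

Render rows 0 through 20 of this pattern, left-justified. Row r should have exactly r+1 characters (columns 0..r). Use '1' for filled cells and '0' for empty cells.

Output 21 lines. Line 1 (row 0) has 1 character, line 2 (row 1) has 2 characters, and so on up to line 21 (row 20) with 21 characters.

Answer: 1
11
101
1111
10001
110011
1010101
11111111
100000001
1100000011
10100000101
111100001111
1000100010001
11001100110011
101010101010101
1111111111111111
10000000000000001
110000000000000011
1010000000000000101
11110000000000001111
100010000000000010001

Derivation:
r0=0: 1
r1=1: 11
r2=10: 101
r3=11: 1111
r4=100: 10001
r5=101: 110011
r6=110: 1010101
r7=111: 11111111
r8=1000: 100000001
r9=1001: 1100000011
r10=1010: 10100000101
r11=1011: 111100001111
r12=1100: 1000100010001
r13=1101: 11001100110011
r14=1110: 101010101010101
r15=1111: 1111111111111111
r16=10000: 10000000000000001
r17=10001: 110000000000000011
r18=10010: 1010000000000000101
r19=10011: 11110000000000001111
r20=10100: 100010000000000010001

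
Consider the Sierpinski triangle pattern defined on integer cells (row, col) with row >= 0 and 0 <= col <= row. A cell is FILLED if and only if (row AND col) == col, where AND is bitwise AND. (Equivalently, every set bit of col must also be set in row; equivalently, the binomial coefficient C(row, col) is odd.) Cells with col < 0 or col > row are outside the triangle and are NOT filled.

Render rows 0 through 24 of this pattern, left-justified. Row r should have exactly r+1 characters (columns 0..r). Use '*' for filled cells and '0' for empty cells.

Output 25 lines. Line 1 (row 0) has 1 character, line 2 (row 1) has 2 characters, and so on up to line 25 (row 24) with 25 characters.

r0=0: *
r1=1: **
r2=10: *0*
r3=11: ****
r4=100: *000*
r5=101: **00**
r6=110: *0*0*0*
r7=111: ********
r8=1000: *0000000*
r9=1001: **000000**
r10=1010: *0*00000*0*
r11=1011: ****0000****
r12=1100: *000*000*000*
r13=1101: **00**00**00**
r14=1110: *0*0*0*0*0*0*0*
r15=1111: ****************
r16=10000: *000000000000000*
r17=10001: **00000000000000**
r18=10010: *0*0000000000000*0*
r19=10011: ****000000000000****
r20=10100: *000*00000000000*000*
r21=10101: **00**0000000000**00**
r22=10110: *0*0*0*000000000*0*0*0*
r23=10111: ********00000000********
r24=11000: *0000000*0000000*0000000*

Answer: *
**
*0*
****
*000*
**00**
*0*0*0*
********
*0000000*
**000000**
*0*00000*0*
****0000****
*000*000*000*
**00**00**00**
*0*0*0*0*0*0*0*
****************
*000000000000000*
**00000000000000**
*0*0000000000000*0*
****000000000000****
*000*00000000000*000*
**00**0000000000**00**
*0*0*0*000000000*0*0*0*
********00000000********
*0000000*0000000*0000000*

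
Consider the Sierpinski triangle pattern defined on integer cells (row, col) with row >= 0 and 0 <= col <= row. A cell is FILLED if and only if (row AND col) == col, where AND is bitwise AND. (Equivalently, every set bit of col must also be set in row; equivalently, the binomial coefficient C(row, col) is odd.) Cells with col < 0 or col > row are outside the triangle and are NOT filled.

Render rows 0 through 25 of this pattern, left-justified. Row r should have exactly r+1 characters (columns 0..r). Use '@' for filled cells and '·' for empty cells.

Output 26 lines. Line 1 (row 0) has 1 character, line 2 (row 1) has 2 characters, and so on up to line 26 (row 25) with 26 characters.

Answer: @
@@
@·@
@@@@
@···@
@@··@@
@·@·@·@
@@@@@@@@
@·······@
@@······@@
@·@·····@·@
@@@@····@@@@
@···@···@···@
@@··@@··@@··@@
@·@·@·@·@·@·@·@
@@@@@@@@@@@@@@@@
@···············@
@@··············@@
@·@·············@·@
@@@@············@@@@
@···@···········@···@
@@··@@··········@@··@@
@·@·@·@·········@·@·@·@
@@@@@@@@········@@@@@@@@
@·······@·······@·······@
@@······@@······@@······@@

Derivation:
r0=0: @
r1=1: @@
r2=10: @·@
r3=11: @@@@
r4=100: @···@
r5=101: @@··@@
r6=110: @·@·@·@
r7=111: @@@@@@@@
r8=1000: @·······@
r9=1001: @@······@@
r10=1010: @·@·····@·@
r11=1011: @@@@····@@@@
r12=1100: @···@···@···@
r13=1101: @@··@@··@@··@@
r14=1110: @·@·@·@·@·@·@·@
r15=1111: @@@@@@@@@@@@@@@@
r16=10000: @···············@
r17=10001: @@··············@@
r18=10010: @·@·············@·@
r19=10011: @@@@············@@@@
r20=10100: @···@···········@···@
r21=10101: @@··@@··········@@··@@
r22=10110: @·@·@·@·········@·@·@·@
r23=10111: @@@@@@@@········@@@@@@@@
r24=11000: @·······@·······@·······@
r25=11001: @@······@@······@@······@@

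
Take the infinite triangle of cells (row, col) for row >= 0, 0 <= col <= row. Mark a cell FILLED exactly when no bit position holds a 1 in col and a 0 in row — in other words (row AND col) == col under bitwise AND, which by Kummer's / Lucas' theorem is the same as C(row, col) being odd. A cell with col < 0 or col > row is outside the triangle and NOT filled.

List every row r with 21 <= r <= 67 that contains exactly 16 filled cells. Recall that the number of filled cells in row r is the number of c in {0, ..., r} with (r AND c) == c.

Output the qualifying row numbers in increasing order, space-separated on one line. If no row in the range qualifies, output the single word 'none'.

Answer: 23 27 29 30 39 43 45 46 51 53 54 57 58 60

Derivation:
Row r has 2^popcount(r) filled cells, so we need popcount(r) = log2(16) = 4.
Scan r = 21..67 and keep those with exactly 4 one-bits:
r=21=10101 popcount=3 -> skip
r=22=10110 popcount=3 -> skip
r=23=10111 popcount=4 -> KEEP
r=24=11000 popcount=2 -> skip
r=25=11001 popcount=3 -> skip
r=26=11010 popcount=3 -> skip
r=27=11011 popcount=4 -> KEEP
r=28=11100 popcount=3 -> skip
r=29=11101 popcount=4 -> KEEP
r=30=11110 popcount=4 -> KEEP
r=31=11111 popcount=5 -> skip
r=32=100000 popcount=1 -> skip
r=33=100001 popcount=2 -> skip
r=34=100010 popcount=2 -> skip
r=35=100011 popcount=3 -> skip
r=36=100100 popcount=2 -> skip
r=37=100101 popcount=3 -> skip
r=38=100110 popcount=3 -> skip
r=39=100111 popcount=4 -> KEEP
r=40=101000 popcount=2 -> skip
r=41=101001 popcount=3 -> skip
r=42=101010 popcount=3 -> skip
r=43=101011 popcount=4 -> KEEP
r=44=101100 popcount=3 -> skip
r=45=101101 popcount=4 -> KEEP
r=46=101110 popcount=4 -> KEEP
r=47=101111 popcount=5 -> skip
r=48=110000 popcount=2 -> skip
r=49=110001 popcount=3 -> skip
r=50=110010 popcount=3 -> skip
r=51=110011 popcount=4 -> KEEP
r=52=110100 popcount=3 -> skip
r=53=110101 popcount=4 -> KEEP
r=54=110110 popcount=4 -> KEEP
r=55=110111 popcount=5 -> skip
r=56=111000 popcount=3 -> skip
r=57=111001 popcount=4 -> KEEP
r=58=111010 popcount=4 -> KEEP
r=59=111011 popcount=5 -> skip
r=60=111100 popcount=4 -> KEEP
r=61=111101 popcount=5 -> skip
r=62=111110 popcount=5 -> skip
r=63=111111 popcount=6 -> skip
r=64=1000000 popcount=1 -> skip
r=65=1000001 popcount=2 -> skip
r=66=1000010 popcount=2 -> skip
r=67=1000011 popcount=3 -> skip
Kept rows: 23 27 29 30 39 43 45 46 51 53 54 57 58 60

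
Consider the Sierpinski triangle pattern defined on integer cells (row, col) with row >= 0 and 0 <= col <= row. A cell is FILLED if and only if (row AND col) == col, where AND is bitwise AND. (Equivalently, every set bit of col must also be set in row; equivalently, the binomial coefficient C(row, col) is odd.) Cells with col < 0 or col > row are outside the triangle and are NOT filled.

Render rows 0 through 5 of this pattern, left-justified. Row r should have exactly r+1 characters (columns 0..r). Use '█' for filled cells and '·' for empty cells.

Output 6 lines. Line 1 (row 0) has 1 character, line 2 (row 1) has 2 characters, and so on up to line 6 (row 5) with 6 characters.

r0=0: █
r1=1: ██
r2=10: █·█
r3=11: ████
r4=100: █···█
r5=101: ██··██

Answer: █
██
█·█
████
█···█
██··██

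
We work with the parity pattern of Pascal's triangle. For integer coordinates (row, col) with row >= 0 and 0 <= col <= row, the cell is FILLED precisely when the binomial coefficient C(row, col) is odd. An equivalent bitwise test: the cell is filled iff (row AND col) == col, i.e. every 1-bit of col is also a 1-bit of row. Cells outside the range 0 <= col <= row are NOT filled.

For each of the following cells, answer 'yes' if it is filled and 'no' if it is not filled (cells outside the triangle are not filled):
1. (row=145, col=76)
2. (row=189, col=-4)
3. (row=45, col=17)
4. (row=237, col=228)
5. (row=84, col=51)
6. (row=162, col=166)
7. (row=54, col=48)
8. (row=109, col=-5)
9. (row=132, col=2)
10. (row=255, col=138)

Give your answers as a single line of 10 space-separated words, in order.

Answer: no no no yes no no yes no no yes

Derivation:
(145,76): row=0b10010001, col=0b1001100, row AND col = 0b0 = 0; 0 != 76 -> empty
(189,-4): col outside [0, 189] -> not filled
(45,17): row=0b101101, col=0b10001, row AND col = 0b1 = 1; 1 != 17 -> empty
(237,228): row=0b11101101, col=0b11100100, row AND col = 0b11100100 = 228; 228 == 228 -> filled
(84,51): row=0b1010100, col=0b110011, row AND col = 0b10000 = 16; 16 != 51 -> empty
(162,166): col outside [0, 162] -> not filled
(54,48): row=0b110110, col=0b110000, row AND col = 0b110000 = 48; 48 == 48 -> filled
(109,-5): col outside [0, 109] -> not filled
(132,2): row=0b10000100, col=0b10, row AND col = 0b0 = 0; 0 != 2 -> empty
(255,138): row=0b11111111, col=0b10001010, row AND col = 0b10001010 = 138; 138 == 138 -> filled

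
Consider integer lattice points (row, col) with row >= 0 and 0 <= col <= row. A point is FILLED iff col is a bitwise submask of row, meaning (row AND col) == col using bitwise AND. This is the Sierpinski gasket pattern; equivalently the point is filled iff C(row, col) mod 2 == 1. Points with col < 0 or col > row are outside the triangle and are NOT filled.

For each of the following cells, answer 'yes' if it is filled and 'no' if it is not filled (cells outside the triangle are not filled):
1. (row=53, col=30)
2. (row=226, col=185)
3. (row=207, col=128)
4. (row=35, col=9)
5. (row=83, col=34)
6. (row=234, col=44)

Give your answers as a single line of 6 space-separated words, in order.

Answer: no no yes no no no

Derivation:
(53,30): row=0b110101, col=0b11110, row AND col = 0b10100 = 20; 20 != 30 -> empty
(226,185): row=0b11100010, col=0b10111001, row AND col = 0b10100000 = 160; 160 != 185 -> empty
(207,128): row=0b11001111, col=0b10000000, row AND col = 0b10000000 = 128; 128 == 128 -> filled
(35,9): row=0b100011, col=0b1001, row AND col = 0b1 = 1; 1 != 9 -> empty
(83,34): row=0b1010011, col=0b100010, row AND col = 0b10 = 2; 2 != 34 -> empty
(234,44): row=0b11101010, col=0b101100, row AND col = 0b101000 = 40; 40 != 44 -> empty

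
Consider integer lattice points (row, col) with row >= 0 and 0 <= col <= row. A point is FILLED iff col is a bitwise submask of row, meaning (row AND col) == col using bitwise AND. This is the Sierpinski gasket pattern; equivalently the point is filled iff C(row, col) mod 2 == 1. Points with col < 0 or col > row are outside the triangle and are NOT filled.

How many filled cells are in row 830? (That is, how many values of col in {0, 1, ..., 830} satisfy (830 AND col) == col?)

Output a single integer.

Answer: 128

Derivation:
830 in binary = 1100111110
popcount(830) = number of 1-bits in 1100111110 = 7
A col c satisfies (830 AND c) == c iff every set bit of c is also set in 830; each of the 7 set bits of 830 can independently be on or off in c.
count = 2^7 = 128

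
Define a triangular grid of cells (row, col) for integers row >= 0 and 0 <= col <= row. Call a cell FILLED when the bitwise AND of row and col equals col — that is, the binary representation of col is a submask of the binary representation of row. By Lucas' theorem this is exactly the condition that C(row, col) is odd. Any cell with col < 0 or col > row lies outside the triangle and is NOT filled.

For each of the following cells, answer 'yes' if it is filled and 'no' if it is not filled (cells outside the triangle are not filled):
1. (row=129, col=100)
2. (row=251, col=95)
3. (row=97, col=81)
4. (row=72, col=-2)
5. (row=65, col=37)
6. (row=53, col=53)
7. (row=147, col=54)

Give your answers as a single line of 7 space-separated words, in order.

(129,100): row=0b10000001, col=0b1100100, row AND col = 0b0 = 0; 0 != 100 -> empty
(251,95): row=0b11111011, col=0b1011111, row AND col = 0b1011011 = 91; 91 != 95 -> empty
(97,81): row=0b1100001, col=0b1010001, row AND col = 0b1000001 = 65; 65 != 81 -> empty
(72,-2): col outside [0, 72] -> not filled
(65,37): row=0b1000001, col=0b100101, row AND col = 0b1 = 1; 1 != 37 -> empty
(53,53): row=0b110101, col=0b110101, row AND col = 0b110101 = 53; 53 == 53 -> filled
(147,54): row=0b10010011, col=0b110110, row AND col = 0b10010 = 18; 18 != 54 -> empty

Answer: no no no no no yes no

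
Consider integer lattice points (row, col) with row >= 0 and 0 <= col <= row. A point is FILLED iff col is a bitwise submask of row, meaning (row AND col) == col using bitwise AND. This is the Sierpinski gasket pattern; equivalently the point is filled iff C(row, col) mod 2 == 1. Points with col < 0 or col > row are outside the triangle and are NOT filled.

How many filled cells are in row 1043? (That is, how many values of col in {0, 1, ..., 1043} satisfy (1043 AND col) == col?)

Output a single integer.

Answer: 16

Derivation:
1043 in binary = 10000010011
popcount(1043) = number of 1-bits in 10000010011 = 4
A col c satisfies (1043 AND c) == c iff every set bit of c is also set in 1043; each of the 4 set bits of 1043 can independently be on or off in c.
count = 2^4 = 16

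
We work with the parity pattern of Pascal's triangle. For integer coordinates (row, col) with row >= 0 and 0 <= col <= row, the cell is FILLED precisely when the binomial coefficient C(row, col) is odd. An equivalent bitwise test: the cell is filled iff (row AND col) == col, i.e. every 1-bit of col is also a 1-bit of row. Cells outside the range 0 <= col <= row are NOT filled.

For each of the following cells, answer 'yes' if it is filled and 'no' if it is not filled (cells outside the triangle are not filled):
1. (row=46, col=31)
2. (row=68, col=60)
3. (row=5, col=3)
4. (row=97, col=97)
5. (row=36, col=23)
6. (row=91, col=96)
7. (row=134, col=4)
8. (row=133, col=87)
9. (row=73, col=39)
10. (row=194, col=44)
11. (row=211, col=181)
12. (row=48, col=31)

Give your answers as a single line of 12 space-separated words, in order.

Answer: no no no yes no no yes no no no no no

Derivation:
(46,31): row=0b101110, col=0b11111, row AND col = 0b1110 = 14; 14 != 31 -> empty
(68,60): row=0b1000100, col=0b111100, row AND col = 0b100 = 4; 4 != 60 -> empty
(5,3): row=0b101, col=0b11, row AND col = 0b1 = 1; 1 != 3 -> empty
(97,97): row=0b1100001, col=0b1100001, row AND col = 0b1100001 = 97; 97 == 97 -> filled
(36,23): row=0b100100, col=0b10111, row AND col = 0b100 = 4; 4 != 23 -> empty
(91,96): col outside [0, 91] -> not filled
(134,4): row=0b10000110, col=0b100, row AND col = 0b100 = 4; 4 == 4 -> filled
(133,87): row=0b10000101, col=0b1010111, row AND col = 0b101 = 5; 5 != 87 -> empty
(73,39): row=0b1001001, col=0b100111, row AND col = 0b1 = 1; 1 != 39 -> empty
(194,44): row=0b11000010, col=0b101100, row AND col = 0b0 = 0; 0 != 44 -> empty
(211,181): row=0b11010011, col=0b10110101, row AND col = 0b10010001 = 145; 145 != 181 -> empty
(48,31): row=0b110000, col=0b11111, row AND col = 0b10000 = 16; 16 != 31 -> empty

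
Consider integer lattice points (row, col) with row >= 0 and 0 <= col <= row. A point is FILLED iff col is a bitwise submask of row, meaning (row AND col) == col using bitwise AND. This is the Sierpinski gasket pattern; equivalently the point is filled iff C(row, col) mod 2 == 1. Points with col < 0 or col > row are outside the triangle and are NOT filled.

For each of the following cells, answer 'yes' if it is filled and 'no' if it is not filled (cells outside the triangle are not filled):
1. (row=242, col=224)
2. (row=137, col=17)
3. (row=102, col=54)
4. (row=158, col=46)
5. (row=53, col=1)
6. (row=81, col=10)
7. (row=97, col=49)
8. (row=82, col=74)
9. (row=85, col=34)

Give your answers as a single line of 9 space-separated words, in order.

(242,224): row=0b11110010, col=0b11100000, row AND col = 0b11100000 = 224; 224 == 224 -> filled
(137,17): row=0b10001001, col=0b10001, row AND col = 0b1 = 1; 1 != 17 -> empty
(102,54): row=0b1100110, col=0b110110, row AND col = 0b100110 = 38; 38 != 54 -> empty
(158,46): row=0b10011110, col=0b101110, row AND col = 0b1110 = 14; 14 != 46 -> empty
(53,1): row=0b110101, col=0b1, row AND col = 0b1 = 1; 1 == 1 -> filled
(81,10): row=0b1010001, col=0b1010, row AND col = 0b0 = 0; 0 != 10 -> empty
(97,49): row=0b1100001, col=0b110001, row AND col = 0b100001 = 33; 33 != 49 -> empty
(82,74): row=0b1010010, col=0b1001010, row AND col = 0b1000010 = 66; 66 != 74 -> empty
(85,34): row=0b1010101, col=0b100010, row AND col = 0b0 = 0; 0 != 34 -> empty

Answer: yes no no no yes no no no no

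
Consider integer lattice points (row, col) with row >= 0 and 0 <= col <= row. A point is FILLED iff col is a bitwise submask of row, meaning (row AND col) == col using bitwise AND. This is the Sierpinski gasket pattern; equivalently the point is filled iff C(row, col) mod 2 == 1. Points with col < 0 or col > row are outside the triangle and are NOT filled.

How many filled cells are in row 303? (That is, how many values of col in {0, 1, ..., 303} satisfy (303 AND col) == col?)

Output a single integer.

303 in binary = 100101111
popcount(303) = number of 1-bits in 100101111 = 6
A col c satisfies (303 AND c) == c iff every set bit of c is also set in 303; each of the 6 set bits of 303 can independently be on or off in c.
count = 2^6 = 64

Answer: 64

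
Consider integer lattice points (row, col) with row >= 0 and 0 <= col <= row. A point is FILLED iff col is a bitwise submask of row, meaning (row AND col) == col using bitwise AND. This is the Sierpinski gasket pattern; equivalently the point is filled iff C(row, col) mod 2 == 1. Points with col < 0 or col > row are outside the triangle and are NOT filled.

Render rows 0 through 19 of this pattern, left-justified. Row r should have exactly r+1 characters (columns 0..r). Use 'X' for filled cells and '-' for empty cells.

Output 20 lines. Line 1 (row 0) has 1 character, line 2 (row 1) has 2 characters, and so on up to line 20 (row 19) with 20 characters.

r0=0: X
r1=1: XX
r2=10: X-X
r3=11: XXXX
r4=100: X---X
r5=101: XX--XX
r6=110: X-X-X-X
r7=111: XXXXXXXX
r8=1000: X-------X
r9=1001: XX------XX
r10=1010: X-X-----X-X
r11=1011: XXXX----XXXX
r12=1100: X---X---X---X
r13=1101: XX--XX--XX--XX
r14=1110: X-X-X-X-X-X-X-X
r15=1111: XXXXXXXXXXXXXXXX
r16=10000: X---------------X
r17=10001: XX--------------XX
r18=10010: X-X-------------X-X
r19=10011: XXXX------------XXXX

Answer: X
XX
X-X
XXXX
X---X
XX--XX
X-X-X-X
XXXXXXXX
X-------X
XX------XX
X-X-----X-X
XXXX----XXXX
X---X---X---X
XX--XX--XX--XX
X-X-X-X-X-X-X-X
XXXXXXXXXXXXXXXX
X---------------X
XX--------------XX
X-X-------------X-X
XXXX------------XXXX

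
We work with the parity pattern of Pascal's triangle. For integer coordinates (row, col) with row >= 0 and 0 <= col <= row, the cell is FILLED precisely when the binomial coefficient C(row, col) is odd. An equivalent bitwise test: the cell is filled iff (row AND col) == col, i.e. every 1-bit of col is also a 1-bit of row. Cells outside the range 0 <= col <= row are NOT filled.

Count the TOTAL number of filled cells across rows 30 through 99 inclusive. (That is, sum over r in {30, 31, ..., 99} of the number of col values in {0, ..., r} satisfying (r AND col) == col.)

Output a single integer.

r30=11110 pc4: +16 =16
r31=11111 pc5: +32 =48
r32=100000 pc1: +2 =50
r33=100001 pc2: +4 =54
r34=100010 pc2: +4 =58
r35=100011 pc3: +8 =66
r36=100100 pc2: +4 =70
r37=100101 pc3: +8 =78
r38=100110 pc3: +8 =86
r39=100111 pc4: +16 =102
r40=101000 pc2: +4 =106
r41=101001 pc3: +8 =114
r42=101010 pc3: +8 =122
r43=101011 pc4: +16 =138
r44=101100 pc3: +8 =146
r45=101101 pc4: +16 =162
r46=101110 pc4: +16 =178
r47=101111 pc5: +32 =210
r48=110000 pc2: +4 =214
r49=110001 pc3: +8 =222
r50=110010 pc3: +8 =230
r51=110011 pc4: +16 =246
r52=110100 pc3: +8 =254
r53=110101 pc4: +16 =270
r54=110110 pc4: +16 =286
r55=110111 pc5: +32 =318
r56=111000 pc3: +8 =326
r57=111001 pc4: +16 =342
r58=111010 pc4: +16 =358
r59=111011 pc5: +32 =390
r60=111100 pc4: +16 =406
r61=111101 pc5: +32 =438
r62=111110 pc5: +32 =470
r63=111111 pc6: +64 =534
r64=1000000 pc1: +2 =536
r65=1000001 pc2: +4 =540
r66=1000010 pc2: +4 =544
r67=1000011 pc3: +8 =552
r68=1000100 pc2: +4 =556
r69=1000101 pc3: +8 =564
r70=1000110 pc3: +8 =572
r71=1000111 pc4: +16 =588
r72=1001000 pc2: +4 =592
r73=1001001 pc3: +8 =600
r74=1001010 pc3: +8 =608
r75=1001011 pc4: +16 =624
r76=1001100 pc3: +8 =632
r77=1001101 pc4: +16 =648
r78=1001110 pc4: +16 =664
r79=1001111 pc5: +32 =696
r80=1010000 pc2: +4 =700
r81=1010001 pc3: +8 =708
r82=1010010 pc3: +8 =716
r83=1010011 pc4: +16 =732
r84=1010100 pc3: +8 =740
r85=1010101 pc4: +16 =756
r86=1010110 pc4: +16 =772
r87=1010111 pc5: +32 =804
r88=1011000 pc3: +8 =812
r89=1011001 pc4: +16 =828
r90=1011010 pc4: +16 =844
r91=1011011 pc5: +32 =876
r92=1011100 pc4: +16 =892
r93=1011101 pc5: +32 =924
r94=1011110 pc5: +32 =956
r95=1011111 pc6: +64 =1020
r96=1100000 pc2: +4 =1024
r97=1100001 pc3: +8 =1032
r98=1100010 pc3: +8 =1040
r99=1100011 pc4: +16 =1056

Answer: 1056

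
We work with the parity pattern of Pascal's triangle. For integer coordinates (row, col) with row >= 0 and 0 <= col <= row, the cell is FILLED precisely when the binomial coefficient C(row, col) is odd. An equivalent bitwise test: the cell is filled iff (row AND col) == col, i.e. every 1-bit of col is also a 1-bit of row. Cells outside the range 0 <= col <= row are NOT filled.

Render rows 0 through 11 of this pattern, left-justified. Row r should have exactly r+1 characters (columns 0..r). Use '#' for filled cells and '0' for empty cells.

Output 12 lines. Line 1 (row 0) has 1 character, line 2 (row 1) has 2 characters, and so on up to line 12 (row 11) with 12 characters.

Answer: #
##
#0#
####
#000#
##00##
#0#0#0#
########
#0000000#
##000000##
#0#00000#0#
####0000####

Derivation:
r0=0: #
r1=1: ##
r2=10: #0#
r3=11: ####
r4=100: #000#
r5=101: ##00##
r6=110: #0#0#0#
r7=111: ########
r8=1000: #0000000#
r9=1001: ##000000##
r10=1010: #0#00000#0#
r11=1011: ####0000####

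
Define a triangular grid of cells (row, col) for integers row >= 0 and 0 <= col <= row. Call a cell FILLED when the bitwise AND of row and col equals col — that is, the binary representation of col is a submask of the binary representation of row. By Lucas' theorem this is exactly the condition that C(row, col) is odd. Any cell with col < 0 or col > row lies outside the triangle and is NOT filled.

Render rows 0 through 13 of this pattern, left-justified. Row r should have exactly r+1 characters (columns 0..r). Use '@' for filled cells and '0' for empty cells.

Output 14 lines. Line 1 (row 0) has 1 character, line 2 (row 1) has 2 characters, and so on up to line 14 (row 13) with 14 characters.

Answer: @
@@
@0@
@@@@
@000@
@@00@@
@0@0@0@
@@@@@@@@
@0000000@
@@000000@@
@0@00000@0@
@@@@0000@@@@
@000@000@000@
@@00@@00@@00@@

Derivation:
r0=0: @
r1=1: @@
r2=10: @0@
r3=11: @@@@
r4=100: @000@
r5=101: @@00@@
r6=110: @0@0@0@
r7=111: @@@@@@@@
r8=1000: @0000000@
r9=1001: @@000000@@
r10=1010: @0@00000@0@
r11=1011: @@@@0000@@@@
r12=1100: @000@000@000@
r13=1101: @@00@@00@@00@@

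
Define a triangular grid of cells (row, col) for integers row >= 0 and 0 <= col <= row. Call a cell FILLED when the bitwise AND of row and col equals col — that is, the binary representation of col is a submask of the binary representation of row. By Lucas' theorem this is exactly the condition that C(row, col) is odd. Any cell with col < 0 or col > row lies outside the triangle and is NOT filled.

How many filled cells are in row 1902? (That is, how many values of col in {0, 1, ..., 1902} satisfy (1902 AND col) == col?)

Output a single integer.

Answer: 256

Derivation:
1902 in binary = 11101101110
popcount(1902) = number of 1-bits in 11101101110 = 8
A col c satisfies (1902 AND c) == c iff every set bit of c is also set in 1902; each of the 8 set bits of 1902 can independently be on or off in c.
count = 2^8 = 256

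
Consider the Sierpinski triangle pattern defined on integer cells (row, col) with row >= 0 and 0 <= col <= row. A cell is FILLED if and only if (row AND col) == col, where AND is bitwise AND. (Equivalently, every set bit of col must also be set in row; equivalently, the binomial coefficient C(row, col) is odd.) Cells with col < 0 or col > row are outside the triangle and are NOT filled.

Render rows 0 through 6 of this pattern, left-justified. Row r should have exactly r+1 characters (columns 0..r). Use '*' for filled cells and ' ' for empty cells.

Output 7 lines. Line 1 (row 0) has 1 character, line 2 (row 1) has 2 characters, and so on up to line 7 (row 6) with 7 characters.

r0=0: *
r1=1: **
r2=10: * *
r3=11: ****
r4=100: *   *
r5=101: **  **
r6=110: * * * *

Answer: *
**
* *
****
*   *
**  **
* * * *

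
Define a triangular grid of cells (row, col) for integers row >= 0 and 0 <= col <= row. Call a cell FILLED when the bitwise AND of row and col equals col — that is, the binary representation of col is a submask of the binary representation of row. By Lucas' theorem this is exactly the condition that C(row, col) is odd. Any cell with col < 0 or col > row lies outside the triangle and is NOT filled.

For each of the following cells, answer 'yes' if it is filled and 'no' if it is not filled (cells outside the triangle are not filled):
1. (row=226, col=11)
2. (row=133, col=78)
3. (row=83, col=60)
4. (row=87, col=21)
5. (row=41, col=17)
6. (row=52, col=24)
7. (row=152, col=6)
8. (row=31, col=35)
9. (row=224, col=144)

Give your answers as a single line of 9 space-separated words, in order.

(226,11): row=0b11100010, col=0b1011, row AND col = 0b10 = 2; 2 != 11 -> empty
(133,78): row=0b10000101, col=0b1001110, row AND col = 0b100 = 4; 4 != 78 -> empty
(83,60): row=0b1010011, col=0b111100, row AND col = 0b10000 = 16; 16 != 60 -> empty
(87,21): row=0b1010111, col=0b10101, row AND col = 0b10101 = 21; 21 == 21 -> filled
(41,17): row=0b101001, col=0b10001, row AND col = 0b1 = 1; 1 != 17 -> empty
(52,24): row=0b110100, col=0b11000, row AND col = 0b10000 = 16; 16 != 24 -> empty
(152,6): row=0b10011000, col=0b110, row AND col = 0b0 = 0; 0 != 6 -> empty
(31,35): col outside [0, 31] -> not filled
(224,144): row=0b11100000, col=0b10010000, row AND col = 0b10000000 = 128; 128 != 144 -> empty

Answer: no no no yes no no no no no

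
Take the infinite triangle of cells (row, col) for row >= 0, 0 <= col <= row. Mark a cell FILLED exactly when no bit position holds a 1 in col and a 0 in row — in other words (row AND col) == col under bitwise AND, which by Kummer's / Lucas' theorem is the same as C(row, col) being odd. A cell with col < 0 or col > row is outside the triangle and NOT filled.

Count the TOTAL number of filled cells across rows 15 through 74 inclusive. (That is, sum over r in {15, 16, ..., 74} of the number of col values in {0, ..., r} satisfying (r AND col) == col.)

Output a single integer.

Answer: 738

Derivation:
r15=1111 pc4: +16 =16
r16=10000 pc1: +2 =18
r17=10001 pc2: +4 =22
r18=10010 pc2: +4 =26
r19=10011 pc3: +8 =34
r20=10100 pc2: +4 =38
r21=10101 pc3: +8 =46
r22=10110 pc3: +8 =54
r23=10111 pc4: +16 =70
r24=11000 pc2: +4 =74
r25=11001 pc3: +8 =82
r26=11010 pc3: +8 =90
r27=11011 pc4: +16 =106
r28=11100 pc3: +8 =114
r29=11101 pc4: +16 =130
r30=11110 pc4: +16 =146
r31=11111 pc5: +32 =178
r32=100000 pc1: +2 =180
r33=100001 pc2: +4 =184
r34=100010 pc2: +4 =188
r35=100011 pc3: +8 =196
r36=100100 pc2: +4 =200
r37=100101 pc3: +8 =208
r38=100110 pc3: +8 =216
r39=100111 pc4: +16 =232
r40=101000 pc2: +4 =236
r41=101001 pc3: +8 =244
r42=101010 pc3: +8 =252
r43=101011 pc4: +16 =268
r44=101100 pc3: +8 =276
r45=101101 pc4: +16 =292
r46=101110 pc4: +16 =308
r47=101111 pc5: +32 =340
r48=110000 pc2: +4 =344
r49=110001 pc3: +8 =352
r50=110010 pc3: +8 =360
r51=110011 pc4: +16 =376
r52=110100 pc3: +8 =384
r53=110101 pc4: +16 =400
r54=110110 pc4: +16 =416
r55=110111 pc5: +32 =448
r56=111000 pc3: +8 =456
r57=111001 pc4: +16 =472
r58=111010 pc4: +16 =488
r59=111011 pc5: +32 =520
r60=111100 pc4: +16 =536
r61=111101 pc5: +32 =568
r62=111110 pc5: +32 =600
r63=111111 pc6: +64 =664
r64=1000000 pc1: +2 =666
r65=1000001 pc2: +4 =670
r66=1000010 pc2: +4 =674
r67=1000011 pc3: +8 =682
r68=1000100 pc2: +4 =686
r69=1000101 pc3: +8 =694
r70=1000110 pc3: +8 =702
r71=1000111 pc4: +16 =718
r72=1001000 pc2: +4 =722
r73=1001001 pc3: +8 =730
r74=1001010 pc3: +8 =738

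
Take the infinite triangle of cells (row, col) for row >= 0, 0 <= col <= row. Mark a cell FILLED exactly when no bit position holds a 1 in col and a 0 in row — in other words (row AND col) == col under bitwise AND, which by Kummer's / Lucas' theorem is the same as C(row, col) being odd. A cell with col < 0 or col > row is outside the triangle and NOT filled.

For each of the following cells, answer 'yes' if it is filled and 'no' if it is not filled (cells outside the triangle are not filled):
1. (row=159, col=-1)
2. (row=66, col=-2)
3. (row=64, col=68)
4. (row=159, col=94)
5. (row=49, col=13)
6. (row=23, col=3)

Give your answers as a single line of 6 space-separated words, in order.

Answer: no no no no no yes

Derivation:
(159,-1): col outside [0, 159] -> not filled
(66,-2): col outside [0, 66] -> not filled
(64,68): col outside [0, 64] -> not filled
(159,94): row=0b10011111, col=0b1011110, row AND col = 0b11110 = 30; 30 != 94 -> empty
(49,13): row=0b110001, col=0b1101, row AND col = 0b1 = 1; 1 != 13 -> empty
(23,3): row=0b10111, col=0b11, row AND col = 0b11 = 3; 3 == 3 -> filled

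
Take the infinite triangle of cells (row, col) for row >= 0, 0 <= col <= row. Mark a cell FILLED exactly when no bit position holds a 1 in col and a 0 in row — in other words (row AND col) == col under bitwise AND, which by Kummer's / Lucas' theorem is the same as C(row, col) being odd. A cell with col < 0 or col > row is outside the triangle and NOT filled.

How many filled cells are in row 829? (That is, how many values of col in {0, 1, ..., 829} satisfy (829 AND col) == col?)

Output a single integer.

829 in binary = 1100111101
popcount(829) = number of 1-bits in 1100111101 = 7
A col c satisfies (829 AND c) == c iff every set bit of c is also set in 829; each of the 7 set bits of 829 can independently be on or off in c.
count = 2^7 = 128

Answer: 128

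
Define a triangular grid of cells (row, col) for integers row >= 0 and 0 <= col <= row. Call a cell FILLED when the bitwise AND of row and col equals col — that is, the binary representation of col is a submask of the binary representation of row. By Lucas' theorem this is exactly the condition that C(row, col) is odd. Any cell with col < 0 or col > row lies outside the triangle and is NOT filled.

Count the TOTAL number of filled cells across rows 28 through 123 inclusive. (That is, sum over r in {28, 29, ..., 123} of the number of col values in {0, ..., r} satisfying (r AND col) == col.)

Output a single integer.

r28=11100 pc3: +8 =8
r29=11101 pc4: +16 =24
r30=11110 pc4: +16 =40
r31=11111 pc5: +32 =72
r32=100000 pc1: +2 =74
r33=100001 pc2: +4 =78
r34=100010 pc2: +4 =82
r35=100011 pc3: +8 =90
r36=100100 pc2: +4 =94
r37=100101 pc3: +8 =102
r38=100110 pc3: +8 =110
r39=100111 pc4: +16 =126
r40=101000 pc2: +4 =130
r41=101001 pc3: +8 =138
r42=101010 pc3: +8 =146
r43=101011 pc4: +16 =162
r44=101100 pc3: +8 =170
r45=101101 pc4: +16 =186
r46=101110 pc4: +16 =202
r47=101111 pc5: +32 =234
r48=110000 pc2: +4 =238
r49=110001 pc3: +8 =246
r50=110010 pc3: +8 =254
r51=110011 pc4: +16 =270
r52=110100 pc3: +8 =278
r53=110101 pc4: +16 =294
r54=110110 pc4: +16 =310
r55=110111 pc5: +32 =342
r56=111000 pc3: +8 =350
r57=111001 pc4: +16 =366
r58=111010 pc4: +16 =382
r59=111011 pc5: +32 =414
r60=111100 pc4: +16 =430
r61=111101 pc5: +32 =462
r62=111110 pc5: +32 =494
r63=111111 pc6: +64 =558
r64=1000000 pc1: +2 =560
r65=1000001 pc2: +4 =564
r66=1000010 pc2: +4 =568
r67=1000011 pc3: +8 =576
r68=1000100 pc2: +4 =580
r69=1000101 pc3: +8 =588
r70=1000110 pc3: +8 =596
r71=1000111 pc4: +16 =612
r72=1001000 pc2: +4 =616
r73=1001001 pc3: +8 =624
r74=1001010 pc3: +8 =632
r75=1001011 pc4: +16 =648
r76=1001100 pc3: +8 =656
r77=1001101 pc4: +16 =672
r78=1001110 pc4: +16 =688
r79=1001111 pc5: +32 =720
r80=1010000 pc2: +4 =724
r81=1010001 pc3: +8 =732
r82=1010010 pc3: +8 =740
r83=1010011 pc4: +16 =756
r84=1010100 pc3: +8 =764
r85=1010101 pc4: +16 =780
r86=1010110 pc4: +16 =796
r87=1010111 pc5: +32 =828
r88=1011000 pc3: +8 =836
r89=1011001 pc4: +16 =852
r90=1011010 pc4: +16 =868
r91=1011011 pc5: +32 =900
r92=1011100 pc4: +16 =916
r93=1011101 pc5: +32 =948
r94=1011110 pc5: +32 =980
r95=1011111 pc6: +64 =1044
r96=1100000 pc2: +4 =1048
r97=1100001 pc3: +8 =1056
r98=1100010 pc3: +8 =1064
r99=1100011 pc4: +16 =1080
r100=1100100 pc3: +8 =1088
r101=1100101 pc4: +16 =1104
r102=1100110 pc4: +16 =1120
r103=1100111 pc5: +32 =1152
r104=1101000 pc3: +8 =1160
r105=1101001 pc4: +16 =1176
r106=1101010 pc4: +16 =1192
r107=1101011 pc5: +32 =1224
r108=1101100 pc4: +16 =1240
r109=1101101 pc5: +32 =1272
r110=1101110 pc5: +32 =1304
r111=1101111 pc6: +64 =1368
r112=1110000 pc3: +8 =1376
r113=1110001 pc4: +16 =1392
r114=1110010 pc4: +16 =1408
r115=1110011 pc5: +32 =1440
r116=1110100 pc4: +16 =1456
r117=1110101 pc5: +32 =1488
r118=1110110 pc5: +32 =1520
r119=1110111 pc6: +64 =1584
r120=1111000 pc4: +16 =1600
r121=1111001 pc5: +32 =1632
r122=1111010 pc5: +32 =1664
r123=1111011 pc6: +64 =1728

Answer: 1728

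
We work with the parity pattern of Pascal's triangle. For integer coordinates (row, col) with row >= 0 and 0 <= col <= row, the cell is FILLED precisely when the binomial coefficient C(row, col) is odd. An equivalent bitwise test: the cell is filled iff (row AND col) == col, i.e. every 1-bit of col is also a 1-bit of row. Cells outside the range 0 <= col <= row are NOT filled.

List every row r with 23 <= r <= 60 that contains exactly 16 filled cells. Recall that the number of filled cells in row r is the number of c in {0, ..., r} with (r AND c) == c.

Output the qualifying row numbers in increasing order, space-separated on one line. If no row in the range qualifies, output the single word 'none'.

Answer: 23 27 29 30 39 43 45 46 51 53 54 57 58 60

Derivation:
Row r has 2^popcount(r) filled cells, so we need popcount(r) = log2(16) = 4.
Scan r = 23..60 and keep those with exactly 4 one-bits:
r=23=10111 popcount=4 -> KEEP
r=24=11000 popcount=2 -> skip
r=25=11001 popcount=3 -> skip
r=26=11010 popcount=3 -> skip
r=27=11011 popcount=4 -> KEEP
r=28=11100 popcount=3 -> skip
r=29=11101 popcount=4 -> KEEP
r=30=11110 popcount=4 -> KEEP
r=31=11111 popcount=5 -> skip
r=32=100000 popcount=1 -> skip
r=33=100001 popcount=2 -> skip
r=34=100010 popcount=2 -> skip
r=35=100011 popcount=3 -> skip
r=36=100100 popcount=2 -> skip
r=37=100101 popcount=3 -> skip
r=38=100110 popcount=3 -> skip
r=39=100111 popcount=4 -> KEEP
r=40=101000 popcount=2 -> skip
r=41=101001 popcount=3 -> skip
r=42=101010 popcount=3 -> skip
r=43=101011 popcount=4 -> KEEP
r=44=101100 popcount=3 -> skip
r=45=101101 popcount=4 -> KEEP
r=46=101110 popcount=4 -> KEEP
r=47=101111 popcount=5 -> skip
r=48=110000 popcount=2 -> skip
r=49=110001 popcount=3 -> skip
r=50=110010 popcount=3 -> skip
r=51=110011 popcount=4 -> KEEP
r=52=110100 popcount=3 -> skip
r=53=110101 popcount=4 -> KEEP
r=54=110110 popcount=4 -> KEEP
r=55=110111 popcount=5 -> skip
r=56=111000 popcount=3 -> skip
r=57=111001 popcount=4 -> KEEP
r=58=111010 popcount=4 -> KEEP
r=59=111011 popcount=5 -> skip
r=60=111100 popcount=4 -> KEEP
Kept rows: 23 27 29 30 39 43 45 46 51 53 54 57 58 60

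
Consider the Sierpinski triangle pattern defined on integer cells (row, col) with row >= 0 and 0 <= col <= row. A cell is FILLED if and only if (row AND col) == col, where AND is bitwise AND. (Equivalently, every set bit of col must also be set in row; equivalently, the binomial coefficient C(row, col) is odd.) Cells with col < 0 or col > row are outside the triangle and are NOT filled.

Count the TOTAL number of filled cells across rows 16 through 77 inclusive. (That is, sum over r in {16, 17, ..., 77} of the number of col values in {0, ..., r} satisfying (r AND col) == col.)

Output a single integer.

Answer: 762

Derivation:
r16=10000 pc1: +2 =2
r17=10001 pc2: +4 =6
r18=10010 pc2: +4 =10
r19=10011 pc3: +8 =18
r20=10100 pc2: +4 =22
r21=10101 pc3: +8 =30
r22=10110 pc3: +8 =38
r23=10111 pc4: +16 =54
r24=11000 pc2: +4 =58
r25=11001 pc3: +8 =66
r26=11010 pc3: +8 =74
r27=11011 pc4: +16 =90
r28=11100 pc3: +8 =98
r29=11101 pc4: +16 =114
r30=11110 pc4: +16 =130
r31=11111 pc5: +32 =162
r32=100000 pc1: +2 =164
r33=100001 pc2: +4 =168
r34=100010 pc2: +4 =172
r35=100011 pc3: +8 =180
r36=100100 pc2: +4 =184
r37=100101 pc3: +8 =192
r38=100110 pc3: +8 =200
r39=100111 pc4: +16 =216
r40=101000 pc2: +4 =220
r41=101001 pc3: +8 =228
r42=101010 pc3: +8 =236
r43=101011 pc4: +16 =252
r44=101100 pc3: +8 =260
r45=101101 pc4: +16 =276
r46=101110 pc4: +16 =292
r47=101111 pc5: +32 =324
r48=110000 pc2: +4 =328
r49=110001 pc3: +8 =336
r50=110010 pc3: +8 =344
r51=110011 pc4: +16 =360
r52=110100 pc3: +8 =368
r53=110101 pc4: +16 =384
r54=110110 pc4: +16 =400
r55=110111 pc5: +32 =432
r56=111000 pc3: +8 =440
r57=111001 pc4: +16 =456
r58=111010 pc4: +16 =472
r59=111011 pc5: +32 =504
r60=111100 pc4: +16 =520
r61=111101 pc5: +32 =552
r62=111110 pc5: +32 =584
r63=111111 pc6: +64 =648
r64=1000000 pc1: +2 =650
r65=1000001 pc2: +4 =654
r66=1000010 pc2: +4 =658
r67=1000011 pc3: +8 =666
r68=1000100 pc2: +4 =670
r69=1000101 pc3: +8 =678
r70=1000110 pc3: +8 =686
r71=1000111 pc4: +16 =702
r72=1001000 pc2: +4 =706
r73=1001001 pc3: +8 =714
r74=1001010 pc3: +8 =722
r75=1001011 pc4: +16 =738
r76=1001100 pc3: +8 =746
r77=1001101 pc4: +16 =762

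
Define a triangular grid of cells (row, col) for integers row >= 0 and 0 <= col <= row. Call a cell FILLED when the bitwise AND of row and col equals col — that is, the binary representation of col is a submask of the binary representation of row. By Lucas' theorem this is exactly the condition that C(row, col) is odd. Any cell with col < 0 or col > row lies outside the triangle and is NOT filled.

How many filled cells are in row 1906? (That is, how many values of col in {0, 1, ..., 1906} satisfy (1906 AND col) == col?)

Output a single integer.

Answer: 128

Derivation:
1906 in binary = 11101110010
popcount(1906) = number of 1-bits in 11101110010 = 7
A col c satisfies (1906 AND c) == c iff every set bit of c is also set in 1906; each of the 7 set bits of 1906 can independently be on or off in c.
count = 2^7 = 128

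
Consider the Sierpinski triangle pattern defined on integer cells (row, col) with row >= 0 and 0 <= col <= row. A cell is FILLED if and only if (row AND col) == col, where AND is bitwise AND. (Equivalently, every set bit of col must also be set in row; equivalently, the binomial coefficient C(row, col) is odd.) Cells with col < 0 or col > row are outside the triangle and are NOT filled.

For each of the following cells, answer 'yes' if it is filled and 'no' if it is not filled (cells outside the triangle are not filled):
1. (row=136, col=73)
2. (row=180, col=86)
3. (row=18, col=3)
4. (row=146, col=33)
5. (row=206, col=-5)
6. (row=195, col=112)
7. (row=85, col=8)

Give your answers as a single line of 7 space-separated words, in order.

Answer: no no no no no no no

Derivation:
(136,73): row=0b10001000, col=0b1001001, row AND col = 0b1000 = 8; 8 != 73 -> empty
(180,86): row=0b10110100, col=0b1010110, row AND col = 0b10100 = 20; 20 != 86 -> empty
(18,3): row=0b10010, col=0b11, row AND col = 0b10 = 2; 2 != 3 -> empty
(146,33): row=0b10010010, col=0b100001, row AND col = 0b0 = 0; 0 != 33 -> empty
(206,-5): col outside [0, 206] -> not filled
(195,112): row=0b11000011, col=0b1110000, row AND col = 0b1000000 = 64; 64 != 112 -> empty
(85,8): row=0b1010101, col=0b1000, row AND col = 0b0 = 0; 0 != 8 -> empty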